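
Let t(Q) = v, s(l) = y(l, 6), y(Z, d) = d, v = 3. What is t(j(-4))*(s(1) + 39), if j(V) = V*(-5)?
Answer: 135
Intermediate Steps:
j(V) = -5*V
s(l) = 6
t(Q) = 3
t(j(-4))*(s(1) + 39) = 3*(6 + 39) = 3*45 = 135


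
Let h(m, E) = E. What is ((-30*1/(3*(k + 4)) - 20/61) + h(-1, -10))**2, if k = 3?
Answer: 25200400/182329 ≈ 138.21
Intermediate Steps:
((-30*1/(3*(k + 4)) - 20/61) + h(-1, -10))**2 = ((-30*1/(3*(3 + 4)) - 20/61) - 10)**2 = ((-30/(7*3) - 20*1/61) - 10)**2 = ((-30/21 - 20/61) - 10)**2 = ((-30*1/21 - 20/61) - 10)**2 = ((-10/7 - 20/61) - 10)**2 = (-750/427 - 10)**2 = (-5020/427)**2 = 25200400/182329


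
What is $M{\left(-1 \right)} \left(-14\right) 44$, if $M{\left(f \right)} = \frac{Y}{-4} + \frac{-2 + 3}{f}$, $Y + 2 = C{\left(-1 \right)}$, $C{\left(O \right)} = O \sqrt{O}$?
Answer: $308 - 154 i \approx 308.0 - 154.0 i$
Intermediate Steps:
$C{\left(O \right)} = O^{\frac{3}{2}}$
$Y = -2 - i$ ($Y = -2 + \left(-1\right)^{\frac{3}{2}} = -2 - i \approx -2.0 - 1.0 i$)
$M{\left(f \right)} = \frac{1}{2} + \frac{1}{f} + \frac{i}{4}$ ($M{\left(f \right)} = \frac{-2 - i}{-4} + \frac{-2 + 3}{f} = \left(-2 - i\right) \left(- \frac{1}{4}\right) + 1 \frac{1}{f} = \left(\frac{1}{2} + \frac{i}{4}\right) + \frac{1}{f} = \frac{1}{2} + \frac{1}{f} + \frac{i}{4}$)
$M{\left(-1 \right)} \left(-14\right) 44 = \frac{4 - \left(2 + i\right)}{4 \left(-1\right)} \left(-14\right) 44 = \frac{1}{4} \left(-1\right) \left(4 - \left(2 + i\right)\right) \left(-14\right) 44 = \frac{1}{4} \left(-1\right) \left(2 - i\right) \left(-14\right) 44 = \left(- \frac{1}{2} + \frac{i}{4}\right) \left(-14\right) 44 = \left(7 - \frac{7 i}{2}\right) 44 = 308 - 154 i$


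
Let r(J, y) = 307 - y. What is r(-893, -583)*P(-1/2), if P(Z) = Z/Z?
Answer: 890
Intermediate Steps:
P(Z) = 1
r(-893, -583)*P(-1/2) = (307 - 1*(-583))*1 = (307 + 583)*1 = 890*1 = 890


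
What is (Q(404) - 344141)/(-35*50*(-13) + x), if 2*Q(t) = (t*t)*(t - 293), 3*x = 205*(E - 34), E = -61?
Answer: 26143041/48775 ≈ 535.99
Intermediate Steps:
x = -19475/3 (x = (205*(-61 - 34))/3 = (205*(-95))/3 = (1/3)*(-19475) = -19475/3 ≈ -6491.7)
Q(t) = t**2*(-293 + t)/2 (Q(t) = ((t*t)*(t - 293))/2 = (t**2*(-293 + t))/2 = t**2*(-293 + t)/2)
(Q(404) - 344141)/(-35*50*(-13) + x) = ((1/2)*404**2*(-293 + 404) - 344141)/(-35*50*(-13) - 19475/3) = ((1/2)*163216*111 - 344141)/(-1750*(-13) - 19475/3) = (9058488 - 344141)/(22750 - 19475/3) = 8714347/(48775/3) = 8714347*(3/48775) = 26143041/48775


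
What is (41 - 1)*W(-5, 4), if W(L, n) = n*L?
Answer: -800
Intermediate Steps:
W(L, n) = L*n
(41 - 1)*W(-5, 4) = (41 - 1)*(-5*4) = 40*(-20) = -800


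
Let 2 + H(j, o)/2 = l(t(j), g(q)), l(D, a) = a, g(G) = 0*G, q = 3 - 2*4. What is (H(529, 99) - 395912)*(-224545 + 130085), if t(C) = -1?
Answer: 37398225360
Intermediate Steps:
q = -5 (q = 3 - 8 = -5)
g(G) = 0
H(j, o) = -4 (H(j, o) = -4 + 2*0 = -4 + 0 = -4)
(H(529, 99) - 395912)*(-224545 + 130085) = (-4 - 395912)*(-224545 + 130085) = -395916*(-94460) = 37398225360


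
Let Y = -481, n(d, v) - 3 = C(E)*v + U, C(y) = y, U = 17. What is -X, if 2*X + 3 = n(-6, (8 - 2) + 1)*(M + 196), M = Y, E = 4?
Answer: 13683/2 ≈ 6841.5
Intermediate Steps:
n(d, v) = 20 + 4*v (n(d, v) = 3 + (4*v + 17) = 3 + (17 + 4*v) = 20 + 4*v)
M = -481
X = -13683/2 (X = -3/2 + ((20 + 4*((8 - 2) + 1))*(-481 + 196))/2 = -3/2 + ((20 + 4*(6 + 1))*(-285))/2 = -3/2 + ((20 + 4*7)*(-285))/2 = -3/2 + ((20 + 28)*(-285))/2 = -3/2 + (48*(-285))/2 = -3/2 + (1/2)*(-13680) = -3/2 - 6840 = -13683/2 ≈ -6841.5)
-X = -1*(-13683/2) = 13683/2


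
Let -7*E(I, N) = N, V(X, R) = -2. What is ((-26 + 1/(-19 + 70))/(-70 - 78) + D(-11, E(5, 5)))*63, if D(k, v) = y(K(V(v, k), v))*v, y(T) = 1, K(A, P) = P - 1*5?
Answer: -85395/2516 ≈ -33.941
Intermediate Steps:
E(I, N) = -N/7
K(A, P) = -5 + P (K(A, P) = P - 5 = -5 + P)
D(k, v) = v (D(k, v) = 1*v = v)
((-26 + 1/(-19 + 70))/(-70 - 78) + D(-11, E(5, 5)))*63 = ((-26 + 1/(-19 + 70))/(-70 - 78) - 1/7*5)*63 = ((-26 + 1/51)/(-148) - 5/7)*63 = ((-26 + 1/51)*(-1/148) - 5/7)*63 = (-1325/51*(-1/148) - 5/7)*63 = (1325/7548 - 5/7)*63 = -28465/52836*63 = -85395/2516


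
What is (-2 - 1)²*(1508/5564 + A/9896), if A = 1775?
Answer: 4292181/1058872 ≈ 4.0535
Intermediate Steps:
(-2 - 1)²*(1508/5564 + A/9896) = (-2 - 1)²*(1508/5564 + 1775/9896) = (-3)²*(1508*(1/5564) + 1775*(1/9896)) = 9*(29/107 + 1775/9896) = 9*(476909/1058872) = 4292181/1058872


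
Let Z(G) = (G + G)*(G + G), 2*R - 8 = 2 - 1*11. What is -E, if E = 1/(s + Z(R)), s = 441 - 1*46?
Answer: -1/396 ≈ -0.0025253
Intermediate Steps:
s = 395 (s = 441 - 46 = 395)
R = -½ (R = 4 + (2 - 1*11)/2 = 4 + (2 - 11)/2 = 4 + (½)*(-9) = 4 - 9/2 = -½ ≈ -0.50000)
Z(G) = 4*G² (Z(G) = (2*G)*(2*G) = 4*G²)
E = 1/396 (E = 1/(395 + 4*(-½)²) = 1/(395 + 4*(¼)) = 1/(395 + 1) = 1/396 ≈ 0.0025253)
-E = -1*1/396 = -1/396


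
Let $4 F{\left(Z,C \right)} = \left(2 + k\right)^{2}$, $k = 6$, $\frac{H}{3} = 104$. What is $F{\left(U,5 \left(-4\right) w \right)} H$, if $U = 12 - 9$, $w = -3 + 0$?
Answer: $4992$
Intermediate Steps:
$w = -3$
$H = 312$ ($H = 3 \cdot 104 = 312$)
$U = 3$
$F{\left(Z,C \right)} = 16$ ($F{\left(Z,C \right)} = \frac{\left(2 + 6\right)^{2}}{4} = \frac{8^{2}}{4} = \frac{1}{4} \cdot 64 = 16$)
$F{\left(U,5 \left(-4\right) w \right)} H = 16 \cdot 312 = 4992$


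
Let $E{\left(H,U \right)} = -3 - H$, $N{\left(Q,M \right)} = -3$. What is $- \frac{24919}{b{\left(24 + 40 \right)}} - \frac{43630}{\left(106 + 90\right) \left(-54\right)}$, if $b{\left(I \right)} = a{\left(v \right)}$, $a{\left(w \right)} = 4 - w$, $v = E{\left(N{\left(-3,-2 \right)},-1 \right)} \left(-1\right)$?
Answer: $- \frac{16473011}{2646} \approx -6225.6$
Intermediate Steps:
$v = 0$ ($v = \left(-3 - -3\right) \left(-1\right) = \left(-3 + 3\right) \left(-1\right) = 0 \left(-1\right) = 0$)
$b{\left(I \right)} = 4$ ($b{\left(I \right)} = 4 - 0 = 4 + 0 = 4$)
$- \frac{24919}{b{\left(24 + 40 \right)}} - \frac{43630}{\left(106 + 90\right) \left(-54\right)} = - \frac{24919}{4} - \frac{43630}{\left(106 + 90\right) \left(-54\right)} = \left(-24919\right) \frac{1}{4} - \frac{43630}{196 \left(-54\right)} = - \frac{24919}{4} - \frac{43630}{-10584} = - \frac{24919}{4} - - \frac{21815}{5292} = - \frac{24919}{4} + \frac{21815}{5292} = - \frac{16473011}{2646}$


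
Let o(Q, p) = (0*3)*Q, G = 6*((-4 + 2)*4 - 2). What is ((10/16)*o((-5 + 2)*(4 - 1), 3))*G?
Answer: 0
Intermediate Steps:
G = -60 (G = 6*(-2*4 - 2) = 6*(-8 - 2) = 6*(-10) = -60)
o(Q, p) = 0 (o(Q, p) = 0*Q = 0)
((10/16)*o((-5 + 2)*(4 - 1), 3))*G = ((10/16)*0)*(-60) = ((10*(1/16))*0)*(-60) = ((5/8)*0)*(-60) = 0*(-60) = 0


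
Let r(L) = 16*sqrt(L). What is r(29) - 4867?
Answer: -4867 + 16*sqrt(29) ≈ -4780.8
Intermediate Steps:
r(29) - 4867 = 16*sqrt(29) - 4867 = -4867 + 16*sqrt(29)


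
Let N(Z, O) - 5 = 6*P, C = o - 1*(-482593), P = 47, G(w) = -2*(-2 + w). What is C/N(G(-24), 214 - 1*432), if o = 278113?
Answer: 760706/287 ≈ 2650.5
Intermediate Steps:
G(w) = 4 - 2*w
C = 760706 (C = 278113 - 1*(-482593) = 278113 + 482593 = 760706)
N(Z, O) = 287 (N(Z, O) = 5 + 6*47 = 5 + 282 = 287)
C/N(G(-24), 214 - 1*432) = 760706/287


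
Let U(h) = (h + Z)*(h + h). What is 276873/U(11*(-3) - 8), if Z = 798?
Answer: -6753/1514 ≈ -4.4604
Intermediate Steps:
U(h) = 2*h*(798 + h) (U(h) = (h + 798)*(h + h) = (798 + h)*(2*h) = 2*h*(798 + h))
276873/U(11*(-3) - 8) = 276873/((2*(11*(-3) - 8)*(798 + (11*(-3) - 8)))) = 276873/((2*(-33 - 8)*(798 + (-33 - 8)))) = 276873/((2*(-41)*(798 - 41))) = 276873/((2*(-41)*757)) = 276873/(-62074) = 276873*(-1/62074) = -6753/1514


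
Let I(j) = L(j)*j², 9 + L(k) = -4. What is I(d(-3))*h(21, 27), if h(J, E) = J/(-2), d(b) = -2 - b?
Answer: 273/2 ≈ 136.50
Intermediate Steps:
L(k) = -13 (L(k) = -9 - 4 = -13)
h(J, E) = -J/2 (h(J, E) = J*(-½) = -J/2)
I(j) = -13*j²
I(d(-3))*h(21, 27) = (-13*(-2 - 1*(-3))²)*(-½*21) = -13*(-2 + 3)²*(-21/2) = -13*1²*(-21/2) = -13*1*(-21/2) = -13*(-21/2) = 273/2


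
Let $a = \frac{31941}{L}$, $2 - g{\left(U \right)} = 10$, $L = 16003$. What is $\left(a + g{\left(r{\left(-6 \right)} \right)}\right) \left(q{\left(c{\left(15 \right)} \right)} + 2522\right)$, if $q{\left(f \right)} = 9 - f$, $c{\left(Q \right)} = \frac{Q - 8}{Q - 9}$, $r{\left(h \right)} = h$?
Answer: $- \frac{112187989}{7386} \approx -15189.0$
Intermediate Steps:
$g{\left(U \right)} = -8$ ($g{\left(U \right)} = 2 - 10 = -8$)
$a = \frac{2457}{1231}$ ($a = \frac{31941}{16003} = 31941 \cdot \frac{1}{16003} = \frac{2457}{1231} \approx 1.9959$)
$c{\left(Q \right)} = \frac{-8 + Q}{-9 + Q}$
$\left(a + g{\left(r{\left(-6 \right)} \right)}\right) \left(q{\left(c{\left(15 \right)} \right)} + 2522\right) = \left(\frac{2457}{1231} - 8\right) \left(\left(9 - \frac{-8 + 15}{-9 + 15}\right) + 2522\right) = - \frac{7391 \left(\left(9 - \frac{1}{6} \cdot 7\right) + 2522\right)}{1231} = - \frac{7391 \left(\left(9 - \frac{7}{6}\right) + 2522\right)}{1231} = - \frac{7391 \left(\frac{47}{6} + 2522\right)}{1231} = \left(- \frac{7391}{1231}\right) \frac{15179}{6} = - \frac{112187989}{7386}$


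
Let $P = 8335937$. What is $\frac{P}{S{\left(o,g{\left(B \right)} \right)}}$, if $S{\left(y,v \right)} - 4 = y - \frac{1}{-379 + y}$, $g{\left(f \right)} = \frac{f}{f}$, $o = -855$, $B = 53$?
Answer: $- \frac{10286546258}{1050133} \approx -9795.5$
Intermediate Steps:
$g{\left(f \right)} = 1$
$S{\left(y,v \right)} = 4 + y - \frac{1}{-379 + y}$ ($S{\left(y,v \right)} = 4 + \left(y - \frac{1}{-379 + y}\right) = 4 + y - \frac{1}{-379 + y}$)
$\frac{P}{S{\left(o,g{\left(B \right)} \right)}} = \frac{8335937}{\frac{1}{-379 - 855} \left(-1517 + \left(-855\right)^{2} - -320625\right)} = \frac{8335937}{\frac{1}{-1234} \left(-1517 + 731025 + 320625\right)} = \frac{8335937}{\left(- \frac{1}{1234}\right) 1050133} = \frac{8335937}{- \frac{1050133}{1234}} = 8335937 \left(- \frac{1234}{1050133}\right) = - \frac{10286546258}{1050133}$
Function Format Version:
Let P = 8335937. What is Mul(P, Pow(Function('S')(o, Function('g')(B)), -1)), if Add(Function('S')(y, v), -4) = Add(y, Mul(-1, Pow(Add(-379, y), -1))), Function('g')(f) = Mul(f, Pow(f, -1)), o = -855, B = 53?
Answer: Rational(-10286546258, 1050133) ≈ -9795.5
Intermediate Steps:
Function('g')(f) = 1
Function('S')(y, v) = Add(4, y, Mul(-1, Pow(Add(-379, y), -1))) (Function('S')(y, v) = Add(4, Add(y, Mul(-1, Pow(Add(-379, y), -1)))) = Add(4, y, Mul(-1, Pow(Add(-379, y), -1))))
Mul(P, Pow(Function('S')(o, Function('g')(B)), -1)) = Mul(8335937, Pow(Mul(Pow(Add(-379, -855), -1), Add(-1517, Pow(-855, 2), Mul(-375, -855))), -1)) = Mul(8335937, Pow(Mul(Pow(-1234, -1), Add(-1517, 731025, 320625)), -1)) = Mul(8335937, Pow(Mul(Rational(-1, 1234), 1050133), -1)) = Mul(8335937, Pow(Rational(-1050133, 1234), -1)) = Mul(8335937, Rational(-1234, 1050133)) = Rational(-10286546258, 1050133)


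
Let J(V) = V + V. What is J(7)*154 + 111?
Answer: 2267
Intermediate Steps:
J(V) = 2*V
J(7)*154 + 111 = (2*7)*154 + 111 = 14*154 + 111 = 2156 + 111 = 2267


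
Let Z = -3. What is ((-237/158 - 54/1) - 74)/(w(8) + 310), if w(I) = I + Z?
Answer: -37/90 ≈ -0.41111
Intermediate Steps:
w(I) = -3 + I (w(I) = I - 3 = -3 + I)
((-237/158 - 54/1) - 74)/(w(8) + 310) = ((-237/158 - 54/1) - 74)/((-3 + 8) + 310) = ((-237*1/158 - 54*1) - 74)/(5 + 310) = ((-3/2 - 54) - 74)/315 = (-111/2 - 74)*(1/315) = -259/2*1/315 = -37/90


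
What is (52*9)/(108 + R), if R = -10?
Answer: 234/49 ≈ 4.7755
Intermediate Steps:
(52*9)/(108 + R) = (52*9)/(108 - 10) = 468/98 = 468*(1/98) = 234/49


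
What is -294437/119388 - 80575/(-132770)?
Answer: -267933749/144101316 ≈ -1.8593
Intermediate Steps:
-294437/119388 - 80575/(-132770) = -294437*1/119388 - 80575*(-1/132770) = -294437/119388 + 1465/2414 = -267933749/144101316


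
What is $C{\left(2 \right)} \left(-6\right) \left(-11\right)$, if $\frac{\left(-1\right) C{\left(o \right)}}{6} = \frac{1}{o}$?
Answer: $-198$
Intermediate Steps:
$C{\left(o \right)} = - \frac{6}{o}$
$C{\left(2 \right)} \left(-6\right) \left(-11\right) = - \frac{6}{2} \left(-6\right) \left(-11\right) = \left(-6\right) \frac{1}{2} \left(-6\right) \left(-11\right) = \left(-3\right) \left(-6\right) \left(-11\right) = 18 \left(-11\right) = -198$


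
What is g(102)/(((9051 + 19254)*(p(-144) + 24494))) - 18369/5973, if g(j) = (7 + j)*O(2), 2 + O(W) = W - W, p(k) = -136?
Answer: -2110761158204/686350650645 ≈ -3.0753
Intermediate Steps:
O(W) = -2 (O(W) = -2 + (W - W) = -2 + 0 = -2)
g(j) = -14 - 2*j (g(j) = (7 + j)*(-2) = -14 - 2*j)
g(102)/(((9051 + 19254)*(p(-144) + 24494))) - 18369/5973 = (-14 - 2*102)/(((9051 + 19254)*(-136 + 24494))) - 18369/5973 = (-14 - 204)/((28305*24358)) - 18369*1/5973 = -218/689453190 - 6123/1991 = -218*1/689453190 - 6123/1991 = -109/344726595 - 6123/1991 = -2110761158204/686350650645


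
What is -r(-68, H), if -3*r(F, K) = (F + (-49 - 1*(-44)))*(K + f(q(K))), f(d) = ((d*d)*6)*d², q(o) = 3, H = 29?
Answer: -37595/3 ≈ -12532.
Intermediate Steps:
f(d) = 6*d⁴ (f(d) = (d²*6)*d² = (6*d²)*d² = 6*d⁴)
r(F, K) = -(-5 + F)*(486 + K)/3 (r(F, K) = -(F + (-49 - 1*(-44)))*(K + 6*3⁴)/3 = -(F + (-49 + 44))*(K + 6*81)/3 = -(F - 5)*(K + 486)/3 = -(-5 + F)*(486 + K)/3)
-r(-68, H) = -(810 - 162*(-68) + (5/3)*29 - ⅓*(-68)*29) = -(810 + 11016 + 145/3 + 1972/3) = -1*37595/3 = -37595/3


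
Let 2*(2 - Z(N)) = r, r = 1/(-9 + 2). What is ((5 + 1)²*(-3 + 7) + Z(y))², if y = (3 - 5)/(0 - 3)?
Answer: 4182025/196 ≈ 21337.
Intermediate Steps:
y = ⅔ (y = -2/(-3) = -2*(-⅓) = ⅔ ≈ 0.66667)
r = -⅐ (r = 1/(-7) = -⅐ ≈ -0.14286)
Z(N) = 29/14 (Z(N) = 2 - ½*(-⅐) = 2 + 1/14 = 29/14)
((5 + 1)²*(-3 + 7) + Z(y))² = ((5 + 1)²*(-3 + 7) + 29/14)² = (6²*4 + 29/14)² = (36*4 + 29/14)² = (144 + 29/14)² = (2045/14)² = 4182025/196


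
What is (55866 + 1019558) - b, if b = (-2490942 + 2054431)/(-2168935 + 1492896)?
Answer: 727028129025/676039 ≈ 1.0754e+6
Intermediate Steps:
b = 436511/676039 (b = -436511/(-676039) = -436511*(-1/676039) = 436511/676039 ≈ 0.64569)
(55866 + 1019558) - b = (55866 + 1019558) - 1*436511/676039 = 1075424 - 436511/676039 = 727028129025/676039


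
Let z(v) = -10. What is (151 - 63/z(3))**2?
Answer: 2474329/100 ≈ 24743.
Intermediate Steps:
(151 - 63/z(3))**2 = (151 - 63/(-10))**2 = (151 - 63*(-1/10))**2 = (151 + 63/10)**2 = (1573/10)**2 = 2474329/100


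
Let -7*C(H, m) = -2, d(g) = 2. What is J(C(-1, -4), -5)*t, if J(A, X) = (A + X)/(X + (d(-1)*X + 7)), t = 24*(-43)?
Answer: -4257/7 ≈ -608.14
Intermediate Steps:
C(H, m) = 2/7 (C(H, m) = -1/7*(-2) = 2/7)
t = -1032
J(A, X) = (A + X)/(7 + 3*X) (J(A, X) = (A + X)/(X + (2*X + 7)) = (A + X)/(X + (7 + 2*X)) = (A + X)/(7 + 3*X))
J(C(-1, -4), -5)*t = ((2/7 - 5)/(7 + 3*(-5)))*(-1032) = (-33/7/(7 - 15))*(-1032) = (-33/7/(-8))*(-1032) = -1/8*(-33/7)*(-1032) = (33/56)*(-1032) = -4257/7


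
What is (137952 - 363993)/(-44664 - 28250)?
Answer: 226041/72914 ≈ 3.1001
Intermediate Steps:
(137952 - 363993)/(-44664 - 28250) = -226041/(-72914) = -226041*(-1/72914) = 226041/72914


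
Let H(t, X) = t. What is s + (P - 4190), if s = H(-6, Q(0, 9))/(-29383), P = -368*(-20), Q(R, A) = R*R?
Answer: 93144116/29383 ≈ 3170.0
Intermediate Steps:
Q(R, A) = R**2
P = 7360
s = 6/29383 (s = -6/(-29383) = -6*(-1/29383) = 6/29383 ≈ 0.00020420)
s + (P - 4190) = 6/29383 + (7360 - 4190) = 6/29383 + 3170 = 93144116/29383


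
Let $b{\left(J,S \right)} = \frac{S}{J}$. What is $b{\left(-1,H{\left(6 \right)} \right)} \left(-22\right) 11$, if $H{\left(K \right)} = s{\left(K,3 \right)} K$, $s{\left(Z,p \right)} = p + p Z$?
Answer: $30492$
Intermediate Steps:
$s{\left(Z,p \right)} = p + Z p$
$H{\left(K \right)} = K \left(3 + 3 K\right)$ ($H{\left(K \right)} = 3 \left(1 + K\right) K = \left(3 + 3 K\right) K = K \left(3 + 3 K\right)$)
$b{\left(-1,H{\left(6 \right)} \right)} \left(-22\right) 11 = \frac{3 \cdot 6 \left(1 + 6\right)}{-1} \left(-22\right) 11 = 3 \cdot 6 \cdot 7 \left(-1\right) \left(-22\right) 11 = 126 \left(-1\right) \left(-22\right) 11 = \left(-126\right) \left(-22\right) 11 = 2772 \cdot 11 = 30492$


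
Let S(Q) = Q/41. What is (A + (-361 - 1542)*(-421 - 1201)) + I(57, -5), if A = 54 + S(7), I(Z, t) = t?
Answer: 126555322/41 ≈ 3.0867e+6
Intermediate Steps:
S(Q) = Q/41 (S(Q) = Q*(1/41) = Q/41)
A = 2221/41 (A = 54 + (1/41)*7 = 54 + 7/41 = 2221/41 ≈ 54.171)
(A + (-361 - 1542)*(-421 - 1201)) + I(57, -5) = (2221/41 + (-361 - 1542)*(-421 - 1201)) - 5 = (2221/41 - 1903*(-1622)) - 5 = (2221/41 + 3086666) - 5 = 126555527/41 - 5 = 126555322/41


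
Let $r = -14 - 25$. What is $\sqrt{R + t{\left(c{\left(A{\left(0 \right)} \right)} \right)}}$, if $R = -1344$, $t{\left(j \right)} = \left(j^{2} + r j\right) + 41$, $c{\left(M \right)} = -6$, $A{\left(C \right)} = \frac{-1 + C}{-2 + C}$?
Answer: $i \sqrt{1033} \approx 32.14 i$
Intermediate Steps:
$r = -39$ ($r = -14 - 25 = -39$)
$A{\left(C \right)} = \frac{-1 + C}{-2 + C}$
$t{\left(j \right)} = 41 + j^{2} - 39 j$ ($t{\left(j \right)} = \left(j^{2} - 39 j\right) + 41 = 41 + j^{2} - 39 j$)
$\sqrt{R + t{\left(c{\left(A{\left(0 \right)} \right)} \right)}} = \sqrt{-1344 + \left(41 + \left(-6\right)^{2} - -234\right)} = \sqrt{-1344 + \left(41 + 36 + 234\right)} = \sqrt{-1344 + 311} = \sqrt{-1033} = i \sqrt{1033}$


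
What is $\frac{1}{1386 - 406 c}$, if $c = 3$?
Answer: $\frac{1}{168} \approx 0.0059524$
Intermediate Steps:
$\frac{1}{1386 - 406 c} = \frac{1}{1386 - 1218} = \frac{1}{168}$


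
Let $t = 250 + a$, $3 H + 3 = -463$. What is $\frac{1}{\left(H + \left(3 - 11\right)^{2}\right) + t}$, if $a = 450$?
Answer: $\frac{3}{1826} \approx 0.0016429$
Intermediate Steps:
$H = - \frac{466}{3}$ ($H = -1 + \frac{1}{3} \left(-463\right) = -1 - \frac{463}{3} = - \frac{466}{3} \approx -155.33$)
$t = 700$ ($t = 250 + 450 = 700$)
$\frac{1}{\left(H + \left(3 - 11\right)^{2}\right) + t} = \frac{1}{\left(- \frac{466}{3} + \left(3 - 11\right)^{2}\right) + 700} = \frac{1}{\left(- \frac{466}{3} + \left(-8\right)^{2}\right) + 700} = \frac{1}{\left(- \frac{466}{3} + 64\right) + 700} = \frac{1}{- \frac{274}{3} + 700} = \frac{1}{\frac{1826}{3}} = \frac{3}{1826}$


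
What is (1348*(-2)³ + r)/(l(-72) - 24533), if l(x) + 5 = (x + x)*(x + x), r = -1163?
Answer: 11947/3802 ≈ 3.1423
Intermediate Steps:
l(x) = -5 + 4*x² (l(x) = -5 + (x + x)*(x + x) = -5 + (2*x)*(2*x) = -5 + 4*x²)
(1348*(-2)³ + r)/(l(-72) - 24533) = (1348*(-2)³ - 1163)/((-5 + 4*(-72)²) - 24533) = (1348*(-8) - 1163)/((-5 + 4*5184) - 24533) = (-10784 - 1163)/((-5 + 20736) - 24533) = -11947/(20731 - 24533) = -11947/(-3802) = -11947*(-1/3802) = 11947/3802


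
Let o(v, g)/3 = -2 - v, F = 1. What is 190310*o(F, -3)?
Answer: -1712790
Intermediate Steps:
o(v, g) = -6 - 3*v (o(v, g) = 3*(-2 - v) = -6 - 3*v)
190310*o(F, -3) = 190310*(-6 - 3*1) = 190310*(-6 - 3) = 190310*(-9) = -1712790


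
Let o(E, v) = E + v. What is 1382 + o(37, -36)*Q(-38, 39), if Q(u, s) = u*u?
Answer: 2826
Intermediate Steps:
Q(u, s) = u²
1382 + o(37, -36)*Q(-38, 39) = 1382 + (37 - 36)*(-38)² = 1382 + 1*1444 = 1382 + 1444 = 2826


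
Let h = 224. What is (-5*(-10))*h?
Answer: 11200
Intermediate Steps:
(-5*(-10))*h = -5*(-10)*224 = 50*224 = 11200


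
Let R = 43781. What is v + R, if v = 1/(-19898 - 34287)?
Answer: 2372273484/54185 ≈ 43781.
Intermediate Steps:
v = -1/54185 (v = 1/(-54185) = -1/54185 ≈ -1.8455e-5)
v + R = -1/54185 + 43781 = 2372273484/54185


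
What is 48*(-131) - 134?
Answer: -6422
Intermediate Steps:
48*(-131) - 134 = -6288 - 134 = -6422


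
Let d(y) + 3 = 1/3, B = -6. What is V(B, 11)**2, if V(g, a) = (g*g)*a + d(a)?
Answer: 1392400/9 ≈ 1.5471e+5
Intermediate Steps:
d(y) = -8/3 (d(y) = -3 + 1/3 = -8/3)
V(g, a) = -8/3 + a*g**2 (V(g, a) = (g*g)*a - 8/3 = g**2*a - 8/3 = a*g**2 - 8/3 = -8/3 + a*g**2)
V(B, 11)**2 = (-8/3 + 11*(-6)**2)**2 = (-8/3 + 11*36)**2 = (-8/3 + 396)**2 = (1180/3)**2 = 1392400/9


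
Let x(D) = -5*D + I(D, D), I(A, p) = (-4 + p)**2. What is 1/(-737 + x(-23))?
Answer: 1/107 ≈ 0.0093458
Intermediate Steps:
x(D) = (-4 + D)**2 - 5*D (x(D) = -5*D + (-4 + D)**2 = (-4 + D)**2 - 5*D)
1/(-737 + x(-23)) = 1/(-737 + ((-4 - 23)**2 - 5*(-23))) = 1/(-737 + ((-27)**2 + 115)) = 1/(-737 + (729 + 115)) = 1/(-737 + 844) = 1/107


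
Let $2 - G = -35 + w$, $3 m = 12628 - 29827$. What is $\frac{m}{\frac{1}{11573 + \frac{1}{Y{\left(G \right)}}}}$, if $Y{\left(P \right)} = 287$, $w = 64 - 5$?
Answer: $- \frac{2720269188}{41} \approx -6.6348 \cdot 10^{7}$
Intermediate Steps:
$m = -5733$ ($m = \frac{12628 - 29827}{3} = \frac{1}{3} \left(-17199\right) = -5733$)
$w = 59$
$G = -22$ ($G = 2 - \left(-35 + 59\right) = 2 - 24 = -22$)
$\frac{m}{\frac{1}{11573 + \frac{1}{Y{\left(G \right)}}}} = - \frac{5733}{\frac{1}{11573 + \frac{1}{287}}} = - \frac{5733}{\frac{1}{\frac{3321452}{287}}} = - \frac{5733}{\frac{287}{3321452}} = \left(-5733\right) \frac{3321452}{287} = - \frac{2720269188}{41}$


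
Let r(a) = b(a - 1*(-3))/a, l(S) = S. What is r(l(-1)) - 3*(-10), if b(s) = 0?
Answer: 30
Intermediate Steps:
r(a) = 0 (r(a) = 0/a = 0)
r(l(-1)) - 3*(-10) = 0 - 3*(-10) = 0 + 30 = 30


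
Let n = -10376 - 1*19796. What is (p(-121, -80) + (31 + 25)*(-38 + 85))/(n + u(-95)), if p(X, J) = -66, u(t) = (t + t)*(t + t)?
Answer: 1283/2964 ≈ 0.43286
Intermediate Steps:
u(t) = 4*t² (u(t) = (2*t)*(2*t) = 4*t²)
n = -30172 (n = -10376 - 19796 = -30172)
(p(-121, -80) + (31 + 25)*(-38 + 85))/(n + u(-95)) = (-66 + (31 + 25)*(-38 + 85))/(-30172 + 4*(-95)²) = (-66 + 56*47)/(-30172 + 4*9025) = (-66 + 2632)/(-30172 + 36100) = 2566/5928 = 2566*(1/5928) = 1283/2964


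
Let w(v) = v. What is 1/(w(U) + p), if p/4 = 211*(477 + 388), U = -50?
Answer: 1/730010 ≈ 1.3698e-6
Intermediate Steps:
p = 730060 (p = 4*(211*(477 + 388)) = 4*(211*865) = 4*182515 = 730060)
1/(w(U) + p) = 1/(-50 + 730060) = 1/730010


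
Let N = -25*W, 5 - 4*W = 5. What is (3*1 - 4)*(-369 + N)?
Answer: 369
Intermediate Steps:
W = 0 (W = 5/4 - 1/4*5 = 5/4 - 5/4 = 0)
N = 0 (N = -25*0 = 0)
(3*1 - 4)*(-369 + N) = (3*1 - 4)*(-369 + 0) = (3 - 4)*(-369) = -1*(-369) = 369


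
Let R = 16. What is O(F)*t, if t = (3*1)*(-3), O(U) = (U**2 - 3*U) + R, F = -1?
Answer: -180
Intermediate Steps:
O(U) = 16 + U**2 - 3*U (O(U) = (U**2 - 3*U) + 16 = 16 + U**2 - 3*U)
t = -9 (t = 3*(-3) = -9)
O(F)*t = (16 + (-1)**2 - 3*(-1))*(-9) = (16 + 1 + 3)*(-9) = 20*(-9) = -180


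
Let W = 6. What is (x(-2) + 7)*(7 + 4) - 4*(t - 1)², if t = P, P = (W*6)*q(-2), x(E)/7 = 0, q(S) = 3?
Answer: -45719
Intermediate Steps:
x(E) = 0 (x(E) = 7*0 = 0)
P = 108 (P = (6*6)*3 = 36*3 = 108)
t = 108
(x(-2) + 7)*(7 + 4) - 4*(t - 1)² = (0 + 7)*(7 + 4) - 4*(108 - 1)² = 7*11 - 4*107² = 77 - 4*11449 = 77 - 45796 = -45719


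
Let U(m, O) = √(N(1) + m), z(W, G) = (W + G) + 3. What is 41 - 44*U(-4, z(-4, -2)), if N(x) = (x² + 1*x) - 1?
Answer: 41 - 44*I*√3 ≈ 41.0 - 76.21*I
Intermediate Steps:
N(x) = -1 + x + x² (N(x) = (x² + x) - 1 = (x + x²) - 1 = -1 + x + x²)
z(W, G) = 3 + G + W (z(W, G) = (G + W) + 3 = 3 + G + W)
U(m, O) = √(1 + m) (U(m, O) = √((-1 + 1 + 1²) + m) = √((-1 + 1 + 1) + m) = √(1 + m))
41 - 44*U(-4, z(-4, -2)) = 41 - 44*√(1 - 4) = 41 - 44*I*√3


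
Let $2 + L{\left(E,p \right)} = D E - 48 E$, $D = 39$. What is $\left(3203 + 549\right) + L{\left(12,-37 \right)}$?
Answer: $3642$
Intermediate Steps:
$L{\left(E,p \right)} = -2 - 9 E$ ($L{\left(E,p \right)} = -2 + \left(39 E - 48 E\right) = -2 - 9 E$)
$\left(3203 + 549\right) + L{\left(12,-37 \right)} = \left(3203 + 549\right) - 110 = 3752 - 110 = 3642$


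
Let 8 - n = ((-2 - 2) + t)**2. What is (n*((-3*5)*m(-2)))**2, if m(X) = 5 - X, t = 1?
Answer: 11025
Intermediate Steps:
n = -1 (n = 8 - ((-2 - 2) + 1)**2 = 8 - (-4 + 1)**2 = 8 - 1*(-3)**2 = 8 - 1*9 = 8 - 9 = -1)
(n*((-3*5)*m(-2)))**2 = (-(-3*5)*(5 - 1*(-2)))**2 = (-(-15)*(5 + 2))**2 = (-(-15)*7)**2 = (-1*(-105))**2 = 105**2 = 11025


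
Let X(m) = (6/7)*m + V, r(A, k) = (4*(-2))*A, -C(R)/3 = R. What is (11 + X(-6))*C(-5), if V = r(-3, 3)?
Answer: 3135/7 ≈ 447.86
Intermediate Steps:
C(R) = -3*R
r(A, k) = -8*A
V = 24 (V = -8*(-3) = 24)
X(m) = 24 + 6*m/7 (X(m) = (6/7)*m + 24 = (6*(1/7))*m + 24 = 6*m/7 + 24 = 24 + 6*m/7)
(11 + X(-6))*C(-5) = (11 + (24 + (6/7)*(-6)))*(-3*(-5)) = (11 + (24 - 36/7))*15 = (11 + 132/7)*15 = (209/7)*15 = 3135/7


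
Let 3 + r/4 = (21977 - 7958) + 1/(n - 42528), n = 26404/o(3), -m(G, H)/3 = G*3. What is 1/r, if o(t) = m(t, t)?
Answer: 293665/16464034533 ≈ 1.7837e-5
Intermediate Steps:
m(G, H) = -9*G (m(G, H) = -3*G*3 = -9*G)
o(t) = -9*t
n = -26404/27 (n = 26404/((-9*3)) = 26404/(-27) = 26404*(-1/27) = -26404/27 ≈ -977.93)
r = 16464034533/293665 (r = -12 + 4*((21977 - 7958) + 1/(-26404/27 - 42528)) = -12 + 4*(14019 + 1/(-1174660/27)) = -12 + 4*(14019 - 27/1174660) = -12 + 4*(16467558513/1174660) = -12 + 16467558513/293665 = 16464034533/293665 ≈ 56064.)
1/r = 1/(16464034533/293665) = 293665/16464034533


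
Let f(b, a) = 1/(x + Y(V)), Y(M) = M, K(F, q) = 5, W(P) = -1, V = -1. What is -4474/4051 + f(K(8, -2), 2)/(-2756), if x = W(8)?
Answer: -24656637/22329112 ≈ -1.1042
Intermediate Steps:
x = -1
f(b, a) = -½ (f(b, a) = 1/(-1 - 1) = 1/(-2) = -½)
-4474/4051 + f(K(8, -2), 2)/(-2756) = -4474/4051 - ½/(-2756) = -4474*1/4051 - ½*(-1/2756) = -4474/4051 + 1/5512 = -24656637/22329112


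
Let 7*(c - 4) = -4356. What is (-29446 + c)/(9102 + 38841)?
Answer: -70150/111867 ≈ -0.62708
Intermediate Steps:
c = -4328/7 (c = 4 + (⅐)*(-4356) = 4 - 4356/7 = -4328/7 ≈ -618.29)
(-29446 + c)/(9102 + 38841) = (-29446 - 4328/7)/(9102 + 38841) = -210450/7/47943 = -210450/7*1/47943 = -70150/111867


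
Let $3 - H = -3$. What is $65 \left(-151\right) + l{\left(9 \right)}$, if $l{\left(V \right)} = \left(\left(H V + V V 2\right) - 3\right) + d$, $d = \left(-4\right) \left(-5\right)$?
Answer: $-9582$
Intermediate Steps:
$H = 6$ ($H = 3 - -3 = 3 + 3 = 6$)
$d = 20$
$l{\left(V \right)} = 17 + 2 V^{2} + 6 V$ ($l{\left(V \right)} = \left(\left(6 V + V V 2\right) - 3\right) + 20 = \left(\left(6 V + V^{2} \cdot 2\right) - 3\right) + 20 = \left(\left(6 V + 2 V^{2}\right) - 3\right) + 20 = \left(\left(2 V^{2} + 6 V\right) - 3\right) + 20 = \left(-3 + 2 V^{2} + 6 V\right) + 20 = 17 + 2 V^{2} + 6 V$)
$65 \left(-151\right) + l{\left(9 \right)} = 65 \left(-151\right) + \left(17 + 2 \cdot 9^{2} + 6 \cdot 9\right) = -9815 + \left(17 + 2 \cdot 81 + 54\right) = -9815 + \left(17 + 162 + 54\right) = -9815 + 233 = -9582$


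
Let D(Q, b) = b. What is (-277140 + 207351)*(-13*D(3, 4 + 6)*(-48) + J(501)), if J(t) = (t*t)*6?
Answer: -105538136094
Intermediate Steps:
J(t) = 6*t**2 (J(t) = t**2*6 = 6*t**2)
(-277140 + 207351)*(-13*D(3, 4 + 6)*(-48) + J(501)) = (-277140 + 207351)*(-13*(4 + 6)*(-48) + 6*501**2) = -69789*(-13*10*(-48) + 6*251001) = -69789*(-130*(-48) + 1506006) = -69789*(6240 + 1506006) = -69789*1512246 = -105538136094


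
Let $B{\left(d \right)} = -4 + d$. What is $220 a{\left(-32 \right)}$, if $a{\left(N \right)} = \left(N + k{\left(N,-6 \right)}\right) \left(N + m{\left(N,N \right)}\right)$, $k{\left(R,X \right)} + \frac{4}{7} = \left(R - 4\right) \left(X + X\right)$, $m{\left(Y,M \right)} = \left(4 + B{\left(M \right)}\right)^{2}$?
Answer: $\frac{610199040}{7} \approx 8.7171 \cdot 10^{7}$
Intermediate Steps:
$m{\left(Y,M \right)} = M^{2}$ ($m{\left(Y,M \right)} = \left(4 + \left(-4 + M\right)\right)^{2} = M^{2}$)
$k{\left(R,X \right)} = - \frac{4}{7} + 2 X \left(-4 + R\right)$ ($k{\left(R,X \right)} = - \frac{4}{7} + \left(R - 4\right) \left(X + X\right) = - \frac{4}{7} + \left(-4 + R\right) 2 X = - \frac{4}{7} + 2 X \left(-4 + R\right)$)
$a{\left(N \right)} = \left(\frac{332}{7} - 11 N\right) \left(N + N^{2}\right)$ ($a{\left(N \right)} = \left(N - \left(- \frac{332}{7} - 2 N \left(-6\right)\right)\right) \left(N + N^{2}\right) = \left(N - \left(- \frac{332}{7} + 12 N\right)\right) \left(N + N^{2}\right) = \left(\frac{332}{7} - 11 N\right) \left(N + N^{2}\right)$)
$220 a{\left(-32 \right)} = 220 \cdot \frac{1}{7} \left(-32\right) \left(332 - 77 \left(-32\right)^{2} + 255 \left(-32\right)\right) = 220 \cdot \frac{1}{7} \left(-32\right) \left(332 - 78848 - 8160\right) = 220 \cdot \frac{1}{7} \left(-32\right) \left(-86676\right) = 220 \cdot \frac{2773632}{7} = \frac{610199040}{7}$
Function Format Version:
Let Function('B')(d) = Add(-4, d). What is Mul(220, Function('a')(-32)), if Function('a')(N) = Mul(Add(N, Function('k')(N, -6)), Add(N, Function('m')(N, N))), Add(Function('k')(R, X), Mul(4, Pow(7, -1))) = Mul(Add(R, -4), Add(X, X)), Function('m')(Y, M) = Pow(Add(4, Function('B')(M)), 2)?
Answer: Rational(610199040, 7) ≈ 8.7171e+7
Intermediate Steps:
Function('m')(Y, M) = Pow(M, 2) (Function('m')(Y, M) = Pow(Add(4, Add(-4, M)), 2) = Pow(M, 2))
Function('k')(R, X) = Add(Rational(-4, 7), Mul(2, X, Add(-4, R))) (Function('k')(R, X) = Add(Rational(-4, 7), Mul(Add(R, -4), Add(X, X))) = Add(Rational(-4, 7), Mul(Add(-4, R), Mul(2, X))) = Add(Rational(-4, 7), Mul(2, X, Add(-4, R))))
Function('a')(N) = Mul(Add(Rational(332, 7), Mul(-11, N)), Add(N, Pow(N, 2))) (Function('a')(N) = Mul(Add(N, Add(Rational(-4, 7), Mul(-8, -6), Mul(2, N, -6))), Add(N, Pow(N, 2))) = Mul(Add(N, Add(Rational(-4, 7), 48, Mul(-12, N))), Add(N, Pow(N, 2))) = Mul(Add(N, Add(Rational(332, 7), Mul(-12, N))), Add(N, Pow(N, 2))) = Mul(Add(Rational(332, 7), Mul(-11, N)), Add(N, Pow(N, 2))))
Mul(220, Function('a')(-32)) = Mul(220, Mul(Rational(1, 7), -32, Add(332, Mul(-77, Pow(-32, 2)), Mul(255, -32)))) = Mul(220, Mul(Rational(1, 7), -32, Add(332, Mul(-77, 1024), -8160))) = Mul(220, Mul(Rational(1, 7), -32, Add(332, -78848, -8160))) = Mul(220, Mul(Rational(1, 7), -32, -86676)) = Mul(220, Rational(2773632, 7)) = Rational(610199040, 7)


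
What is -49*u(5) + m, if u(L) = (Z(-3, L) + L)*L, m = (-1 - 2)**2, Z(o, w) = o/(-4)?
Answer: -5599/4 ≈ -1399.8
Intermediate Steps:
Z(o, w) = -o/4 (Z(o, w) = o*(-1/4) = -o/4)
m = 9 (m = (-3)**2 = 9)
u(L) = L*(3/4 + L) (u(L) = (-1/4*(-3) + L)*L = (3/4 + L)*L = L*(3/4 + L))
-49*u(5) + m = -49*5*(3 + 4*5)/4 + 9 = -49*5*(3 + 20)/4 + 9 = -49*5*23/4 + 9 = -49*115/4 + 9 = -5635/4 + 9 = -5599/4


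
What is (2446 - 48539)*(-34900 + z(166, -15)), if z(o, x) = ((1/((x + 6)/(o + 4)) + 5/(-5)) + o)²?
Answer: 50595133775/81 ≈ 6.2463e+8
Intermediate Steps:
z(o, x) = (-1 + o + (4 + o)/(6 + x))² (z(o, x) = ((1/((6 + x)/(4 + o)) + 5*(-⅕)) + o)² = ((1/((6 + x)/(4 + o)) - 1) + o)² = ((1*((4 + o)/(6 + x)) - 1) + o)² = (((4 + o)/(6 + x) - 1) + o)² = ((-1 + (4 + o)/(6 + x)) + o)² = (-1 + o + (4 + o)/(6 + x))²)
(2446 - 48539)*(-34900 + z(166, -15)) = (2446 - 48539)*(-34900 + (-2 - 1*(-15) + 7*166 + 166*(-15))²/(6 - 15)²) = -46093*(-34900 + (-2 + 15 + 1162 - 2490)²/(-9)²) = -46093*(-34900 + (1/81)*(-1315)²) = -46093*(-34900 + (1/81)*1729225) = -46093*(-34900 + 1729225/81) = -46093*(-1097675/81) = 50595133775/81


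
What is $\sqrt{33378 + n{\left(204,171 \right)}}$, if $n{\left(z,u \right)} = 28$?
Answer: $\sqrt{33406} \approx 182.77$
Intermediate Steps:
$\sqrt{33378 + n{\left(204,171 \right)}} = \sqrt{33378 + 28} = \sqrt{33406}$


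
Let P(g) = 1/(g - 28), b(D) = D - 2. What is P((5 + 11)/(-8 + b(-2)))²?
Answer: 9/7744 ≈ 0.0011622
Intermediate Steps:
b(D) = -2 + D
P(g) = 1/(-28 + g)
P((5 + 11)/(-8 + b(-2)))² = (1/(-28 + (5 + 11)/(-8 + (-2 - 2))))² = (1/(-28 + 16/(-8 - 4)))² = (1/(-28 + 16/(-12)))² = (1/(-28 + 16*(-1/12)))² = (1/(-28 - 4/3))² = (1/(-88/3))² = (-3/88)² = 9/7744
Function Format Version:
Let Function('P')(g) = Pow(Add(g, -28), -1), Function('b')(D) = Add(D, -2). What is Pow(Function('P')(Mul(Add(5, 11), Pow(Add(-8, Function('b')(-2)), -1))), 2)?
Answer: Rational(9, 7744) ≈ 0.0011622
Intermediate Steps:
Function('b')(D) = Add(-2, D)
Function('P')(g) = Pow(Add(-28, g), -1)
Pow(Function('P')(Mul(Add(5, 11), Pow(Add(-8, Function('b')(-2)), -1))), 2) = Pow(Pow(Add(-28, Mul(Add(5, 11), Pow(Add(-8, Add(-2, -2)), -1))), -1), 2) = Pow(Pow(Add(-28, Mul(16, Pow(Add(-8, -4), -1))), -1), 2) = Pow(Pow(Add(-28, Mul(16, Pow(-12, -1))), -1), 2) = Pow(Pow(Add(-28, Mul(16, Rational(-1, 12))), -1), 2) = Pow(Pow(Add(-28, Rational(-4, 3)), -1), 2) = Pow(Pow(Rational(-88, 3), -1), 2) = Pow(Rational(-3, 88), 2) = Rational(9, 7744)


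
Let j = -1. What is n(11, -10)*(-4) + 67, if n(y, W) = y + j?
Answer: 27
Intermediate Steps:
n(y, W) = -1 + y (n(y, W) = y - 1 = -1 + y)
n(11, -10)*(-4) + 67 = (-1 + 11)*(-4) + 67 = 10*(-4) + 67 = -40 + 67 = 27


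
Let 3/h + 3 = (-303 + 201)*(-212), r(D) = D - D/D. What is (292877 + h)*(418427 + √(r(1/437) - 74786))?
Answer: 883200874178580/7207 + 2110764540*I*√14281998166/3149459 ≈ 1.2255e+11 + 8.0094e+7*I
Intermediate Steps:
r(D) = -1 + D (r(D) = D - 1*1 = D - 1 = -1 + D)
h = 1/7207 (h = 3/(-3 + (-303 + 201)*(-212)) = 3/(-3 - 102*(-212)) = 3/(-3 + 21624) = 3/21621 = 3*(1/21621) = 1/7207 ≈ 0.00013875)
(292877 + h)*(418427 + √(r(1/437) - 74786)) = (292877 + 1/7207)*(418427 + √((-1 + 1/437) - 74786)) = 2110764540*(418427 + √((-1 + 1/437) - 74786))/7207 = 2110764540*(418427 + √(-436/437 - 74786))/7207 = 2110764540*(418427 + √(-32681918/437))/7207 = 2110764540*(418427 + I*√14281998166/437)/7207 = 883200874178580/7207 + 2110764540*I*√14281998166/3149459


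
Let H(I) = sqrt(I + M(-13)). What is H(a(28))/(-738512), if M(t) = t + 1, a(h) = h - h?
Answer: -I*sqrt(3)/369256 ≈ -4.6906e-6*I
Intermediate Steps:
a(h) = 0
M(t) = 1 + t
H(I) = sqrt(-12 + I) (H(I) = sqrt(I + (1 - 13)) = sqrt(I - 12) = sqrt(-12 + I))
H(a(28))/(-738512) = sqrt(-12 + 0)/(-738512) = sqrt(-12)*(-1/738512) = (2*I*sqrt(3))*(-1/738512) = -I*sqrt(3)/369256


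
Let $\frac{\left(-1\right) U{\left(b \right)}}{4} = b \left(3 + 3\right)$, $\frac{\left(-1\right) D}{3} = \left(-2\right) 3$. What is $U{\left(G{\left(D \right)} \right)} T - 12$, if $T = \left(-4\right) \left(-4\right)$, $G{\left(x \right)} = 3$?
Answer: $-1164$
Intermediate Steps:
$D = 18$ ($D = - 3 \left(\left(-2\right) 3\right) = \left(-3\right) \left(-6\right) = 18$)
$U{\left(b \right)} = - 24 b$ ($U{\left(b \right)} = - 4 b \left(3 + 3\right) = - 4 b 6 = - 4 \cdot 6 b = - 24 b$)
$T = 16$
$U{\left(G{\left(D \right)} \right)} T - 12 = \left(-24\right) 3 \cdot 16 - 12 = \left(-72\right) 16 - 12 = -1152 - 12 = -1164$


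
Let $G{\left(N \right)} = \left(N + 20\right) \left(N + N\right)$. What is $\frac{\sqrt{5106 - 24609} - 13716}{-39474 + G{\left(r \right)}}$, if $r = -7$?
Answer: $\frac{3429}{9914} - \frac{3 i \sqrt{2167}}{39656} \approx 0.34587 - 0.0035216 i$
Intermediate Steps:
$G{\left(N \right)} = 2 N \left(20 + N\right)$ ($G{\left(N \right)} = \left(20 + N\right) 2 N = 2 N \left(20 + N\right)$)
$\frac{\sqrt{5106 - 24609} - 13716}{-39474 + G{\left(r \right)}} = \frac{\sqrt{5106 - 24609} - 13716}{-39474 + 2 \left(-7\right) \left(20 - 7\right)} = \frac{\sqrt{-19503} - 13716}{-39474 + 2 \left(-7\right) 13} = \frac{3 i \sqrt{2167} - 13716}{-39474 - 182} = \frac{-13716 + 3 i \sqrt{2167}}{-39656} = \left(-13716 + 3 i \sqrt{2167}\right) \left(- \frac{1}{39656}\right) = \frac{3429}{9914} - \frac{3 i \sqrt{2167}}{39656}$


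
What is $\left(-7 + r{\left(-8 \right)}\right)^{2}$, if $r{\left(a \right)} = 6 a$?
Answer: $3025$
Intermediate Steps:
$\left(-7 + r{\left(-8 \right)}\right)^{2} = \left(-7 + 6 \left(-8\right)\right)^{2} = \left(-7 - 48\right)^{2} = \left(-55\right)^{2} = 3025$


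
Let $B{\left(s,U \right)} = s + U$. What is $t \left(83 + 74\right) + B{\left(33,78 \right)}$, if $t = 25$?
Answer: $4036$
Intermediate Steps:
$B{\left(s,U \right)} = U + s$
$t \left(83 + 74\right) + B{\left(33,78 \right)} = 25 \left(83 + 74\right) + \left(78 + 33\right) = 25 \cdot 157 + 111 = 3925 + 111 = 4036$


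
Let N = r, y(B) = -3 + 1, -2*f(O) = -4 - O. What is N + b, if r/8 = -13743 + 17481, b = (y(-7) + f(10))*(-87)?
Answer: 29469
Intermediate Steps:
f(O) = 2 + O/2 (f(O) = -(-4 - O)/2 = 2 + O/2)
y(B) = -2
b = -435 (b = (-2 + (2 + (½)*10))*(-87) = (-2 + (2 + 5))*(-87) = (-2 + 7)*(-87) = 5*(-87) = -435)
r = 29904 (r = 8*(-13743 + 17481) = 8*3738 = 29904)
N = 29904
N + b = 29904 - 435 = 29469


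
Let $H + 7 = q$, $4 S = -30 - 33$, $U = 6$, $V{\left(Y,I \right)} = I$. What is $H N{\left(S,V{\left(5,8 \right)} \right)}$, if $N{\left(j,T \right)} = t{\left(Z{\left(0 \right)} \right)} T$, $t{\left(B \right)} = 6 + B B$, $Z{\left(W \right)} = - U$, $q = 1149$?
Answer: $383712$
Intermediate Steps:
$S = - \frac{63}{4}$ ($S = \frac{-30 - 33}{4} = \frac{1}{4} \left(-63\right) = - \frac{63}{4} \approx -15.75$)
$Z{\left(W \right)} = -6$ ($Z{\left(W \right)} = \left(-1\right) 6 = -6$)
$t{\left(B \right)} = 6 + B^{2}$
$N{\left(j,T \right)} = 42 T$ ($N{\left(j,T \right)} = \left(6 + \left(-6\right)^{2}\right) T = \left(6 + 36\right) T = 42 T$)
$H = 1142$ ($H = -7 + 1149 = 1142$)
$H N{\left(S,V{\left(5,8 \right)} \right)} = 1142 \cdot 42 \cdot 8 = 1142 \cdot 336 = 383712$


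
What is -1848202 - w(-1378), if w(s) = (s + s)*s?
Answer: -5645970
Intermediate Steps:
w(s) = 2*s**2 (w(s) = (2*s)*s = 2*s**2)
-1848202 - w(-1378) = -1848202 - 2*(-1378)**2 = -1848202 - 2*1898884 = -1848202 - 1*3797768 = -1848202 - 3797768 = -5645970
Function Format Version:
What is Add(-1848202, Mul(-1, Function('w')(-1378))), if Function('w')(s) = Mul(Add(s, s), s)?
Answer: -5645970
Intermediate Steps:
Function('w')(s) = Mul(2, Pow(s, 2)) (Function('w')(s) = Mul(Mul(2, s), s) = Mul(2, Pow(s, 2)))
Add(-1848202, Mul(-1, Function('w')(-1378))) = Add(-1848202, Mul(-1, Mul(2, Pow(-1378, 2)))) = Add(-1848202, Mul(-1, Mul(2, 1898884))) = Add(-1848202, Mul(-1, 3797768)) = Add(-1848202, -3797768) = -5645970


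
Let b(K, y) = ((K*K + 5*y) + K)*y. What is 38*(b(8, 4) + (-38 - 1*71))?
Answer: 9842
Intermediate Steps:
b(K, y) = y*(K + K**2 + 5*y) (b(K, y) = ((K**2 + 5*y) + K)*y = (K + K**2 + 5*y)*y = y*(K + K**2 + 5*y))
38*(b(8, 4) + (-38 - 1*71)) = 38*(4*(8 + 8**2 + 5*4) + (-38 - 1*71)) = 38*(4*(8 + 64 + 20) + (-38 - 71)) = 38*(4*92 - 109) = 38*(368 - 109) = 38*259 = 9842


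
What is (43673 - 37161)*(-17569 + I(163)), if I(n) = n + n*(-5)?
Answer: -118655152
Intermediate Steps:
I(n) = -4*n (I(n) = n - 5*n = -4*n)
(43673 - 37161)*(-17569 + I(163)) = (43673 - 37161)*(-17569 - 4*163) = 6512*(-17569 - 652) = 6512*(-18221) = -118655152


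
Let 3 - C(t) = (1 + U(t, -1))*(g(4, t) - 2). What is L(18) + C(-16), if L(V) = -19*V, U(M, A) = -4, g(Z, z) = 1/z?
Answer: -5523/16 ≈ -345.19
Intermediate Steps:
C(t) = -3 + 3/t (C(t) = 3 - (1 - 4)*(1/t - 2) = 3 - (-3)*(-2 + 1/t) = 3 - (6 - 3/t) = 3 + (-6 + 3/t) = -3 + 3/t)
L(18) + C(-16) = -19*18 + (-3 + 3/(-16)) = -342 + (-3 + 3*(-1/16)) = -342 + (-3 - 3/16) = -342 - 51/16 = -5523/16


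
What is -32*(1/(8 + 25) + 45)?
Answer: -47552/33 ≈ -1441.0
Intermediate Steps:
-32*(1/(8 + 25) + 45) = -32*(1/33 + 45) = -32*1486/33 = -1*47552/33 = -47552/33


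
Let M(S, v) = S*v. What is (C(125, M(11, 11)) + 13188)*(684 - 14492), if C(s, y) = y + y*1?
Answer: -185441440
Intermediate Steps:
C(s, y) = 2*y (C(s, y) = y + y = 2*y)
(C(125, M(11, 11)) + 13188)*(684 - 14492) = (2*(11*11) + 13188)*(684 - 14492) = (2*121 + 13188)*(-13808) = (242 + 13188)*(-13808) = 13430*(-13808) = -185441440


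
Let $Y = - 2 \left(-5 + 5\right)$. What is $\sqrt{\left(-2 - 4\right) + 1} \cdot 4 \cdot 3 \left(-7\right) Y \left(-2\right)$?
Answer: $0$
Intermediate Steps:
$Y = 0$ ($Y = \left(-2\right) 0 = 0$)
$\sqrt{\left(-2 - 4\right) + 1} \cdot 4 \cdot 3 \left(-7\right) Y \left(-2\right) = \sqrt{\left(-2 - 4\right) + 1} \cdot 4 \cdot 3 \left(-7\right) 0 \left(-2\right) = \sqrt{-6 + 1} \cdot 4 \cdot 3 \left(-7\right) 0 = \sqrt{-5} \cdot 4 \cdot 3 \left(-7\right) 0 = i \sqrt{5} \cdot 4 \cdot 3 \left(-7\right) 0 = 4 i \sqrt{5} \cdot 3 \left(-7\right) 0 = 12 i \sqrt{5} \left(-7\right) 0 = - 84 i \sqrt{5} \cdot 0 = 0$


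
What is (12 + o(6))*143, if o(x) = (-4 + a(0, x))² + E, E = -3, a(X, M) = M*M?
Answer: 147719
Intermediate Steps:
a(X, M) = M²
o(x) = -3 + (-4 + x²)² (o(x) = (-4 + x²)² - 3 = -3 + (-4 + x²)²)
(12 + o(6))*143 = (12 + (-3 + (-4 + 6²)²))*143 = (12 + (-3 + (-4 + 36)²))*143 = (12 + (-3 + 32²))*143 = (12 + (-3 + 1024))*143 = (12 + 1021)*143 = 1033*143 = 147719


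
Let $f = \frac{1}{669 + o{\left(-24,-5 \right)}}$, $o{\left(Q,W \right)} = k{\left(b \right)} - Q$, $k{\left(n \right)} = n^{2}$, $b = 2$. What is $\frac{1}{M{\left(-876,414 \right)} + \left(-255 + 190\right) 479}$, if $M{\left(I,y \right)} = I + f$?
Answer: $- \frac{697}{22311666} \approx -3.1239 \cdot 10^{-5}$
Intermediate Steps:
$o{\left(Q,W \right)} = 4 - Q$ ($o{\left(Q,W \right)} = 2^{2} - Q = 4 - Q$)
$f = \frac{1}{697}$ ($f = \frac{1}{669 + \left(4 - -24\right)} = \frac{1}{669 + \left(4 + 24\right)} = \frac{1}{669 + 28} = \frac{1}{697} \approx 0.0014347$)
$M{\left(I,y \right)} = \frac{1}{697} + I$ ($M{\left(I,y \right)} = I + \frac{1}{697} = \frac{1}{697} + I$)
$\frac{1}{M{\left(-876,414 \right)} + \left(-255 + 190\right) 479} = \frac{1}{\left(\frac{1}{697} - 876\right) + \left(-255 + 190\right) 479} = \frac{1}{- \frac{610571}{697} - 31135} = \frac{1}{- \frac{22311666}{697}} = - \frac{697}{22311666}$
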